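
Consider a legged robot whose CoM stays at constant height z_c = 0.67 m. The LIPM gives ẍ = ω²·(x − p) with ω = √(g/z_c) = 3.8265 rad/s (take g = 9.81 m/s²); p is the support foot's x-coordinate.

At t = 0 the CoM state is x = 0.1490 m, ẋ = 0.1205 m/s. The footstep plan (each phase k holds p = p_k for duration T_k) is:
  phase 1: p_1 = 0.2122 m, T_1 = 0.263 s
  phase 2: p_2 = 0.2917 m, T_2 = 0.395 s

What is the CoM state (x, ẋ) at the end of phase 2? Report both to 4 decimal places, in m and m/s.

phase 1: p=0.2122, T=0.263, ωT=1.006369, cosh=1.550597, sinh=1.185054; start (x,ẋ)=(0.149000, 0.120500) → end (x,ẋ)=(0.151521, -0.099740)
phase 2: p=0.2917, T=0.395, ωT=1.511467, cosh=2.376982, sinh=2.156396; start (x,ẋ)=(0.151521, -0.099740) → end (x,ẋ)=(-0.097712, -1.393764)

x = -0.0977, ẋ = -1.3938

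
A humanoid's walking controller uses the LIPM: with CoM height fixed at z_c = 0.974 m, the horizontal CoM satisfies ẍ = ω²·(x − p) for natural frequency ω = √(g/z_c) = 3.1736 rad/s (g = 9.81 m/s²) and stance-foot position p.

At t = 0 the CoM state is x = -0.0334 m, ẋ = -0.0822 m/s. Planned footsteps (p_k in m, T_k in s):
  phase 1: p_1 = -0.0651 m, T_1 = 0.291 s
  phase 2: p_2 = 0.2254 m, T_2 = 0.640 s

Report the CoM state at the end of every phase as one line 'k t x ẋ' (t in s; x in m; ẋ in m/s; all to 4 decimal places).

phase 1: p=-0.0651, T=0.291, ωT=0.923518, cosh=1.457626, sinh=1.060506; start (x,ẋ)=(-0.033400, -0.082200) → end (x,ẋ)=(-0.046362, -0.013127)
phase 2: p=0.2254, T=0.640, ωT=2.031104, cosh=3.876844, sinh=3.745653; start (x,ẋ)=(-0.046362, -0.013127) → end (x,ẋ)=(-0.843670, -3.281376)

1 0.2910 -0.0464 -0.0131
2 0.9310 -0.8437 -3.2814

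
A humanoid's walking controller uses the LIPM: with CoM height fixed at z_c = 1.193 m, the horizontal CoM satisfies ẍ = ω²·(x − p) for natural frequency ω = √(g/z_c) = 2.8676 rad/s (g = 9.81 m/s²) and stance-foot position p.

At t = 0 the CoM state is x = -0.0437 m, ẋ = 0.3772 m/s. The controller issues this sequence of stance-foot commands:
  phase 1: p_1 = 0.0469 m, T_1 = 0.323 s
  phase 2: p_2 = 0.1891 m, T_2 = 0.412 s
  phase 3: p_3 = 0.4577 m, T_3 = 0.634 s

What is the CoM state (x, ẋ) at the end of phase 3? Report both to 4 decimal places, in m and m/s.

x = -0.7869, ẋ = -3.4111

phase 1: p=0.0469, T=0.323, ωT=0.926235, cosh=1.460513, sinh=1.064471; start (x,ẋ)=(-0.043700, 0.377200) → end (x,ẋ)=(0.054597, 0.274351)
phase 2: p=0.1891, T=0.412, ωT=1.181451, cosh=1.782967, sinh=1.476134; start (x,ẋ)=(0.054597, 0.274351) → end (x,ẋ)=(0.090510, -0.080189)
phase 3: p=0.4577, T=0.634, ωT=1.818058, cosh=3.161114, sinh=2.998773; start (x,ẋ)=(0.090510, -0.080189) → end (x,ẋ)=(-0.786885, -3.411053)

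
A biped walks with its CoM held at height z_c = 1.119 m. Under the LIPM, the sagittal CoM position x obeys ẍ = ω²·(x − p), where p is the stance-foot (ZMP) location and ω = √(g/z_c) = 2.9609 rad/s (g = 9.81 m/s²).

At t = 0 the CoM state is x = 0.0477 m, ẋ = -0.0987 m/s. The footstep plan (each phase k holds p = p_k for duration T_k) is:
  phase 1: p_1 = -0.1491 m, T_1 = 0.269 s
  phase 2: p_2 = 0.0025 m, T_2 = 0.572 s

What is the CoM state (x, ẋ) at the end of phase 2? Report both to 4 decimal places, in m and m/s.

x = 0.5717, ẋ = 1.7115

phase 1: p=-0.1491, T=0.269, ωT=0.796482, cosh=1.334319, sinh=0.883407; start (x,ẋ)=(0.047700, -0.098700) → end (x,ẋ)=(0.084046, 0.383068)
phase 2: p=0.0025, T=0.572, ωT=1.693635, cosh=2.811533, sinh=2.627683; start (x,ẋ)=(0.084046, 0.383068) → end (x,ẋ)=(0.571728, 1.711462)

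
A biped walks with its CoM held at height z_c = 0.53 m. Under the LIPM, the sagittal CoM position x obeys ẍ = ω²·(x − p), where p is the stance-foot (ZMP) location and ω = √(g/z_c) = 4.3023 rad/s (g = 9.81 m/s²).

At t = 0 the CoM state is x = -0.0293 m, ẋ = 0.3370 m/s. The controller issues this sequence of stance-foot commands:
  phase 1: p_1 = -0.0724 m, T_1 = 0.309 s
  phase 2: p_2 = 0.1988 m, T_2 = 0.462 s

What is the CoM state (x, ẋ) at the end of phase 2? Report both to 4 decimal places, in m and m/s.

x = 0.8644, ẋ = 3.0290

phase 1: p=-0.0724, T=0.309, ωT=1.329411, cosh=2.021725, sinh=1.757091; start (x,ẋ)=(-0.029300, 0.337000) → end (x,ẋ)=(0.152370, 1.007137)
phase 2: p=0.1988, T=0.462, ωT=1.987663, cosh=3.717735, sinh=3.580720; start (x,ẋ)=(0.152370, 1.007137) → end (x,ẋ)=(0.864405, 3.028994)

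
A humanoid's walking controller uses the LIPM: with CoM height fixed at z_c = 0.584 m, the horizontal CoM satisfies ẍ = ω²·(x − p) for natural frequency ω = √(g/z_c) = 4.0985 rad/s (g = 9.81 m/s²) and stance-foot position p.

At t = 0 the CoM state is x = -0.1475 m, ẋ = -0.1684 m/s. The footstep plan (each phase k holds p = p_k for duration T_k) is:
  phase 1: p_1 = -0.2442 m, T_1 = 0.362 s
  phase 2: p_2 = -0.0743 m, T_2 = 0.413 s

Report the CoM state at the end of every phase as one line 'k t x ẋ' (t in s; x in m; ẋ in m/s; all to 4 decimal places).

phase 1: p=-0.2442, T=0.362, ωT=1.483657, cosh=2.317923, sinh=2.091117; start (x,ẋ)=(-0.147500, -0.168400) → end (x,ẋ)=(-0.105977, 0.438423)
phase 2: p=-0.0743, T=0.413, ωT=1.692680, cosh=2.809026, sinh=2.625001; start (x,ẋ)=(-0.105977, 0.438423) → end (x,ẋ)=(0.117519, 0.890743)

1 0.3620 -0.1060 0.4384
2 0.7750 0.1175 0.8907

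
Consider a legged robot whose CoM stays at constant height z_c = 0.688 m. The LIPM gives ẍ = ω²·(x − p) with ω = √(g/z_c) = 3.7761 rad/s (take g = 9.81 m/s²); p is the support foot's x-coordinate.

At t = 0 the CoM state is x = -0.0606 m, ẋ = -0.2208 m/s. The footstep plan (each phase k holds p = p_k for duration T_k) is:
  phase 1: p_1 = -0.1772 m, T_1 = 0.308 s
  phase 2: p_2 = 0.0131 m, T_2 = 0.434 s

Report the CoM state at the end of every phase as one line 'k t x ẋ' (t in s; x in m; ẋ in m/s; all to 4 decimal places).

1 0.3080 -0.0568 0.2478
2 0.7420 -0.0112 0.0078

phase 1: p=-0.1772, T=0.308, ωT=1.163039, cosh=1.756088, sinh=1.443553; start (x,ẋ)=(-0.060600, -0.220800) → end (x,ẋ)=(-0.056849, 0.247842)
phase 2: p=0.0131, T=0.434, ωT=1.638827, cosh=2.671668, sinh=2.477460; start (x,ẋ)=(-0.056849, 0.247842) → end (x,ẋ)=(-0.011174, 0.007770)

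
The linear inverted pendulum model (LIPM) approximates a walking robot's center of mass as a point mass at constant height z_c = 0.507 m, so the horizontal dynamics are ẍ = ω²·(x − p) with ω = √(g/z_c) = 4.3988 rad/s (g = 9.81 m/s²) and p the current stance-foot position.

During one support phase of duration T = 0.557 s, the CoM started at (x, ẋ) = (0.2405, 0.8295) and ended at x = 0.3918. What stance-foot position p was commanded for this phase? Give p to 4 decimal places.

ωT = 4.3988·0.557 = 2.450132; cosh(ωT) = 5.838077, sinh(ωT) = 5.751795
x(T) = p + (x₀−p)·cosh(ωT) + (ẋ₀/ω)·sinh(ωT) ⇒ p·(1 − cosh) = x(T) − x₀·cosh − (ẋ₀/ω)·sinh
numerator   = 0.3918 − (0.2405)·5.838077 − (0.8295/4.3988)·5.751795 = -2.096897
denominator = 1 − 5.838077 = -4.838077
p = -2.096897 / -4.838077 = 0.4334

p = 0.4334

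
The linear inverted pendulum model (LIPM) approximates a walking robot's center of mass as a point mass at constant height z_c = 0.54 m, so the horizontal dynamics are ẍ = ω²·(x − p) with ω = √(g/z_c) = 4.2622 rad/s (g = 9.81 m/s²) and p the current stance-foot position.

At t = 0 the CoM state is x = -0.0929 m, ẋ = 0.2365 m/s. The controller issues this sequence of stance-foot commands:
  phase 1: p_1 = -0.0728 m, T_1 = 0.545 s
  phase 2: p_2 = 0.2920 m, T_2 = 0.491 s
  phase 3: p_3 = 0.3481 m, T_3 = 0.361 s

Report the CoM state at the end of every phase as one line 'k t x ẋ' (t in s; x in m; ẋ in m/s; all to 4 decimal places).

phase 1: p=-0.0728, T=0.545, ωT=2.322899, cosh=5.151603, sinh=5.053614; start (x,ẋ)=(-0.092900, 0.236500) → end (x,ẋ)=(0.104067, 0.785410)
phase 2: p=0.2920, T=0.491, ωT=2.092740, cosh=4.115224, sinh=3.991876; start (x,ẋ)=(0.104067, 0.785410) → end (x,ẋ)=(0.254208, 0.034606)
phase 3: p=0.3481, T=0.361, ωT=1.538654, cosh=2.436493, sinh=2.221824; start (x,ẋ)=(0.254208, 0.034606) → end (x,ẋ)=(0.137372, -0.804826)

1 0.5450 0.1041 0.7854
2 1.0360 0.2542 0.0346
3 1.3970 0.1374 -0.8048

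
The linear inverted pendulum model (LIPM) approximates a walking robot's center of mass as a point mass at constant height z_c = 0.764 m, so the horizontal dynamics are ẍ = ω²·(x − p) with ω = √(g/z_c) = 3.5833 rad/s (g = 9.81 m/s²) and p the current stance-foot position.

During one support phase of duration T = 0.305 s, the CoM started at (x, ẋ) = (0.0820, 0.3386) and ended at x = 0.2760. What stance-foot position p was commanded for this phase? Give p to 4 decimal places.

ωT = 3.5833·0.305 = 1.092907; cosh(ωT) = 1.659086, sinh(ωT) = 1.323845
x(T) = p + (x₀−p)·cosh(ωT) + (ẋ₀/ω)·sinh(ωT) ⇒ p·(1 − cosh) = x(T) − x₀·cosh − (ẋ₀/ω)·sinh
numerator   = 0.2760 − (0.0820)·1.659086 − (0.3386/3.5833)·1.323845 = 0.014860
denominator = 1 − 1.659086 = -0.659086
p = 0.014860 / -0.659086 = -0.0225

p = -0.0225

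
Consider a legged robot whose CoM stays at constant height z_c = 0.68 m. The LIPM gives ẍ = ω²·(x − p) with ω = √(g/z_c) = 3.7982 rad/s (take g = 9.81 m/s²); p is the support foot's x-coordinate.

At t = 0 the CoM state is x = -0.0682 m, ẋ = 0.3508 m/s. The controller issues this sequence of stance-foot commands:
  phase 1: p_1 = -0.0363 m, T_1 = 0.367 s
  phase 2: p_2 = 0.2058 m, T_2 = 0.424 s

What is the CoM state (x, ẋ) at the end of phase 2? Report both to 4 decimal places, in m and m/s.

phase 1: p=-0.0363, T=0.367, ωT=1.393939, cosh=2.139397, sinh=1.891301; start (x,ẋ)=(-0.068200, 0.350800) → end (x,ẋ)=(0.070133, 0.521345)
phase 2: p=0.2058, T=0.424, ωT=1.610437, cosh=2.602399, sinh=2.402598; start (x,ẋ)=(0.070133, 0.521345) → end (x,ẋ)=(0.182524, 0.118712)

x = 0.1825, ẋ = 0.1187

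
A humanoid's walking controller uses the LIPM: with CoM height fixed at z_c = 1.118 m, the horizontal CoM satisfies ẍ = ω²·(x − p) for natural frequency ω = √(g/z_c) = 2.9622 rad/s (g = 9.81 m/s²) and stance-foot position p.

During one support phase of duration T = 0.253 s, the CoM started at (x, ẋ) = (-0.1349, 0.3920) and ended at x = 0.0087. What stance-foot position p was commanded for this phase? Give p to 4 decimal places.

ωT = 2.9622·0.253 = 0.749437; cosh(ωT) = 1.294220, sinh(ωT) = 0.821587
x(T) = p + (x₀−p)·cosh(ωT) + (ẋ₀/ω)·sinh(ωT) ⇒ p·(1 − cosh) = x(T) − x₀·cosh − (ẋ₀/ω)·sinh
numerator   = 0.0087 − (-0.1349)·1.294220 − (0.3920/2.9622)·0.821587 = 0.074566
denominator = 1 − 1.294220 = -0.294220
p = 0.074566 / -0.294220 = -0.2534

p = -0.2534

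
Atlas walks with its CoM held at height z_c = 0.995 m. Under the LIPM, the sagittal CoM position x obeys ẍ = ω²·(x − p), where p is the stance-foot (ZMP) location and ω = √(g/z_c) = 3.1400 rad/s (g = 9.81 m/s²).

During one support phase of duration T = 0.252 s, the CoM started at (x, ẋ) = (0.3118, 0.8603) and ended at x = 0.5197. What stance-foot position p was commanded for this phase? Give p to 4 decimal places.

ωT = 3.1400·0.252 = 0.791280; cosh(ωT) = 1.329741, sinh(ωT) = 0.876477
x(T) = p + (x₀−p)·cosh(ωT) + (ẋ₀/ω)·sinh(ωT) ⇒ p·(1 − cosh) = x(T) − x₀·cosh − (ẋ₀/ω)·sinh
numerator   = 0.5197 − (0.3118)·1.329741 − (0.8603/3.1400)·0.876477 = -0.135051
denominator = 1 − 1.329741 = -0.329741
p = -0.135051 / -0.329741 = 0.4096

p = 0.4096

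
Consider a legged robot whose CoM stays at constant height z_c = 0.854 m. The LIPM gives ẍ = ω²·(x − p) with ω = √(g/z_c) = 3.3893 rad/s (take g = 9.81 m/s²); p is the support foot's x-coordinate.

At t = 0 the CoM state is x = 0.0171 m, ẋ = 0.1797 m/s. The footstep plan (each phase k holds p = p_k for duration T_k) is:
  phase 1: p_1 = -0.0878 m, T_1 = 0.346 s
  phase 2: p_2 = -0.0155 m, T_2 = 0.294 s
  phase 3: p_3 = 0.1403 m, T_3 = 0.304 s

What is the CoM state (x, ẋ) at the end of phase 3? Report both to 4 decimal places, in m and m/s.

x = 1.5523, ẋ = 4.9991

phase 1: p=-0.0878, T=0.346, ωT=1.172698, cosh=1.770114, sinh=1.460583; start (x,ẋ)=(0.017100, 0.179700) → end (x,ẋ)=(0.175325, 0.837382)
phase 2: p=-0.0155, T=0.294, ωT=0.996454, cosh=1.538923, sinh=1.169737; start (x,ẋ)=(0.175325, 0.837382) → end (x,ẋ)=(0.567167, 2.045208)
phase 3: p=0.1403, T=0.304, ωT=1.030347, cosh=1.579461, sinh=1.222578; start (x,ẋ)=(0.567167, 2.045208) → end (x,ẋ)=(1.552261, 4.999128)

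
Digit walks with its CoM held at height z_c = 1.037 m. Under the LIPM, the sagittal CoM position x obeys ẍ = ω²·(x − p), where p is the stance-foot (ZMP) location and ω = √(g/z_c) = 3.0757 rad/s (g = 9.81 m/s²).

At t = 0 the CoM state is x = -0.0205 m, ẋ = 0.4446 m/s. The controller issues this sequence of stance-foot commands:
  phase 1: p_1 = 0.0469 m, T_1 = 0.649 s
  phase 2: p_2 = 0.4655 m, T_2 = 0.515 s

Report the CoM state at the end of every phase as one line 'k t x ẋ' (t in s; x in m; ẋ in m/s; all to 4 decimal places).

1 0.6490 0.3164 0.9176
2 1.1640 0.7834 1.2602

phase 1: p=0.0469, T=0.649, ωT=1.996129, cosh=3.748185, sinh=3.612325; start (x,ẋ)=(-0.020500, 0.444600) → end (x,ẋ)=(0.316443, 0.917600)
phase 2: p=0.4655, T=0.515, ωT=1.583986, cosh=2.539750, sinh=2.334594; start (x,ẋ)=(0.316443, 0.917600) → end (x,ẋ)=(0.783432, 1.260168)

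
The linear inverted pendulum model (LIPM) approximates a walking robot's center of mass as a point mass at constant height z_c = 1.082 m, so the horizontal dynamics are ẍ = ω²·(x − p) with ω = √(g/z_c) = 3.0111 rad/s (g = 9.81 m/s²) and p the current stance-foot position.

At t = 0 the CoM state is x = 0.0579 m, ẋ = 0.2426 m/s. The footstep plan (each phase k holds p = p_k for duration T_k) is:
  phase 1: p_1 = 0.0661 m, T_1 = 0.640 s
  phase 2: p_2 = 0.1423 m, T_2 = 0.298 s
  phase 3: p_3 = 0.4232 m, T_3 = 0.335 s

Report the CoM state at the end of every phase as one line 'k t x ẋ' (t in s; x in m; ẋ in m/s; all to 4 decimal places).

1 0.6400 0.3082 0.7679
2 0.9380 0.6404 1.6093
3 1.2730 1.3959 3.2773

phase 1: p=0.0661, T=0.640, ωT=1.927104, cosh=3.507578, sinh=3.362009; start (x,ẋ)=(0.057900, 0.242600) → end (x,ẋ)=(0.308210, 0.767927)
phase 2: p=0.1423, T=0.298, ωT=0.897308, cosh=1.430328, sinh=1.022662; start (x,ẋ)=(0.308210, 0.767927) → end (x,ẋ)=(0.640418, 1.609281)
phase 3: p=0.4232, T=0.335, ωT=1.008719, cosh=1.553385, sinh=1.188699; start (x,ẋ)=(0.640418, 1.609281) → end (x,ẋ)=(1.395922, 3.277318)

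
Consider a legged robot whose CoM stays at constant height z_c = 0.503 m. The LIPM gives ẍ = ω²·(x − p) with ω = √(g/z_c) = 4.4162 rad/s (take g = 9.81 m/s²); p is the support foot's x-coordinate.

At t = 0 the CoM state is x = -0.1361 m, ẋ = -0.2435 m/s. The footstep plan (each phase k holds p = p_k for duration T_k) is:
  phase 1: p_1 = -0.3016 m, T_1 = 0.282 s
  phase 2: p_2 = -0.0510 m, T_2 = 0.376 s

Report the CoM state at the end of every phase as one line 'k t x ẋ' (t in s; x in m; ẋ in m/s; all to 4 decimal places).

phase 1: p=-0.3016, T=0.282, ωT=1.245368, cosh=1.881025, sinh=1.593190; start (x,ẋ)=(-0.136100, -0.243500) → end (x,ẋ)=(-0.078136, 0.706403)
phase 2: p=-0.0510, T=0.376, ωT=1.660491, cosh=2.725970, sinh=2.535925; start (x,ẋ)=(-0.078136, 0.706403) → end (x,ẋ)=(0.280669, 1.621738)

1 0.2820 -0.0781 0.7064
2 0.6580 0.2807 1.6217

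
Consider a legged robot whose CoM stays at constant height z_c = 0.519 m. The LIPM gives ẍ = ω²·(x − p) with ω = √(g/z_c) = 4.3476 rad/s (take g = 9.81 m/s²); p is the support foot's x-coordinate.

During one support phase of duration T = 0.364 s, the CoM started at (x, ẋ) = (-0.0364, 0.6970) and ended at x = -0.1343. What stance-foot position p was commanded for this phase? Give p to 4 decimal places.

p = 0.2706

ωT = 4.3476·0.364 = 1.582526; cosh(ωT) = 2.536346, sinh(ωT) = 2.330891
x(T) = p + (x₀−p)·cosh(ωT) + (ẋ₀/ω)·sinh(ωT) ⇒ p·(1 − cosh) = x(T) − x₀·cosh − (ẋ₀/ω)·sinh
numerator   = -0.1343 − (-0.0364)·2.536346 − (0.6970/4.3476)·2.330891 = -0.415662
denominator = 1 − 2.536346 = -1.536346
p = -0.415662 / -1.536346 = 0.2706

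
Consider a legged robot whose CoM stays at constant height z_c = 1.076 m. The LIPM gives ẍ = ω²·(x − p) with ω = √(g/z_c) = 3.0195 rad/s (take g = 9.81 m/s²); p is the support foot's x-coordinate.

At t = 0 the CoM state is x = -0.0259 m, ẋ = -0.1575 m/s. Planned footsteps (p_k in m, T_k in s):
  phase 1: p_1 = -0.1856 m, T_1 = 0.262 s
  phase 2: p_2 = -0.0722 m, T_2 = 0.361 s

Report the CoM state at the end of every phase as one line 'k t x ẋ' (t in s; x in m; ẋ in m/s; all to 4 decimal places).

phase 1: p=-0.1856, T=0.262, ωT=0.791109, cosh=1.329592, sinh=0.876250; start (x,ẋ)=(-0.025900, -0.157500) → end (x,ẋ)=(-0.018970, 0.213129)
phase 2: p=-0.0722, T=0.361, ωT=1.090039, cosh=1.655297, sinh=1.319094; start (x,ẋ)=(-0.018970, 0.213129) → end (x,ẋ)=(0.109018, 0.564807)

1 0.2620 -0.0190 0.2131
2 0.6230 0.1090 0.5648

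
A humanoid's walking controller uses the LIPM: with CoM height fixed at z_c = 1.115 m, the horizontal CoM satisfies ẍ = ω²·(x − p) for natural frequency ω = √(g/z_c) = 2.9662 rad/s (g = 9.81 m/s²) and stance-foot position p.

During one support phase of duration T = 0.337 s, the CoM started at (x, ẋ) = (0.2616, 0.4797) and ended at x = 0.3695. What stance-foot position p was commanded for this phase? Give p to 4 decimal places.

ωT = 2.9662·0.337 = 0.999609; cosh(ωT) = 1.542622, sinh(ωT) = 1.174599
x(T) = p + (x₀−p)·cosh(ωT) + (ẋ₀/ω)·sinh(ωT) ⇒ p·(1 − cosh) = x(T) − x₀·cosh − (ẋ₀/ω)·sinh
numerator   = 0.3695 − (0.2616)·1.542622 − (0.4797/2.9662)·1.174599 = -0.224008
denominator = 1 − 1.542622 = -0.542622
p = -0.224008 / -0.542622 = 0.4128

p = 0.4128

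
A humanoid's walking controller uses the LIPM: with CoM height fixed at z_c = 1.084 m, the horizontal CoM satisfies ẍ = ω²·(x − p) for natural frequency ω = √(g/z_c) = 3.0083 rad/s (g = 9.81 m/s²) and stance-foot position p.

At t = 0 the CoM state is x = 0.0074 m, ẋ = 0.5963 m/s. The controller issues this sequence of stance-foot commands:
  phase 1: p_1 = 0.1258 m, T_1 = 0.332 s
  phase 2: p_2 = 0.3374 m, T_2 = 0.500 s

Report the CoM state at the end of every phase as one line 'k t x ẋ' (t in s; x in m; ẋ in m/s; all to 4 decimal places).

phase 1: p=0.1258, T=0.332, ωT=0.998756, cosh=1.541619, sinh=1.173282; start (x,ẋ)=(0.007400, 0.596300) → end (x,ẋ)=(0.175838, 0.501365)
phase 2: p=0.3374, T=0.500, ωT=1.504150, cosh=2.361266, sinh=2.139060; start (x,ẋ)=(0.175838, 0.501365) → end (x,ẋ)=(0.312406, 0.144216)

1 0.3320 0.1758 0.5014
2 0.8320 0.3124 0.1442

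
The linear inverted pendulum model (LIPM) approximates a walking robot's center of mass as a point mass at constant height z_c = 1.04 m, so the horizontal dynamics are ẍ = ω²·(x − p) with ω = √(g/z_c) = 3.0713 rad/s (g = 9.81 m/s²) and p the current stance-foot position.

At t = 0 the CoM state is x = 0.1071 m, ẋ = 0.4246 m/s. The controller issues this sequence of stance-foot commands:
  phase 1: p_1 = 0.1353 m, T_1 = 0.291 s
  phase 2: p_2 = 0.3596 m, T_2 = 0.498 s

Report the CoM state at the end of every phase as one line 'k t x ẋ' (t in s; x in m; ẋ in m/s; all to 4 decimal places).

phase 1: p=0.1353, T=0.291, ωT=0.893748, cosh=1.426697, sinh=1.017578; start (x,ẋ)=(0.107100, 0.424600) → end (x,ẋ)=(0.235745, 0.517642)
phase 2: p=0.3596, T=0.498, ωT=1.529507, cosh=2.416272, sinh=2.199630; start (x,ẋ)=(0.235745, 0.517642) → end (x,ẋ)=(0.431062, 0.414034)

1 0.2910 0.2357 0.5176
2 0.7890 0.4311 0.4140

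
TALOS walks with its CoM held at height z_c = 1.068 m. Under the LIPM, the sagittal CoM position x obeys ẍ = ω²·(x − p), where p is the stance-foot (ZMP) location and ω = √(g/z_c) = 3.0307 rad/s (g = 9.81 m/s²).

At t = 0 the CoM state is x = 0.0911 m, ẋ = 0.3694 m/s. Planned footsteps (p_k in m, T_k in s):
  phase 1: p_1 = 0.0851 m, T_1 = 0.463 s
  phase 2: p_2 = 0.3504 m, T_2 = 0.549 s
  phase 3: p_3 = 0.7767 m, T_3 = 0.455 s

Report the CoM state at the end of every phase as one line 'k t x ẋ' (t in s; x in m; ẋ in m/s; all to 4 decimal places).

phase 1: p=0.0851, T=0.463, ωT=1.403214, cosh=2.157030, sinh=1.911225; start (x,ẋ)=(0.091100, 0.369400) → end (x,ẋ)=(0.330994, 0.831561)
phase 2: p=0.3504, T=0.549, ωT=1.663854, cosh=2.734514, sinh=2.545107; start (x,ẋ)=(0.330994, 0.831561) → end (x,ẋ)=(0.995658, 2.124226)
phase 3: p=0.7767, T=0.455, ωT=1.378969, cosh=2.111321, sinh=1.859483; start (x,ẋ)=(0.995658, 2.124226) → end (x,ẋ)=(2.542307, 5.718867)

1 0.4630 0.3310 0.8316
2 1.0120 0.9957 2.1242
3 1.4670 2.5423 5.7189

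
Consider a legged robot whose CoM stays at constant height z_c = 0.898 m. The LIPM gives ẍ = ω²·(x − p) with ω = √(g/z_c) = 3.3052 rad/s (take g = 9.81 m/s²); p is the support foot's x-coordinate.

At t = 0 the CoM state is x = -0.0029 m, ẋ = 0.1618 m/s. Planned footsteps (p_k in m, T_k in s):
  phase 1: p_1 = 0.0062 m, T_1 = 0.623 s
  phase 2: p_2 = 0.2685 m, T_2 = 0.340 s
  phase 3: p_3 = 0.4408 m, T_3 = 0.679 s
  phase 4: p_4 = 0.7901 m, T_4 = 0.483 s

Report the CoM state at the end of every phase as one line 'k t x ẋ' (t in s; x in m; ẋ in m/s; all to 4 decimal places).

phase 1: p=0.0062, T=0.623, ωT=2.059140, cosh=3.983393, sinh=3.855829; start (x,ẋ)=(-0.002900, 0.161800) → end (x,ẋ)=(0.158706, 0.528540)
phase 2: p=0.2685, T=0.340, ωT=1.123768, cosh=1.700739, sinh=1.375686; start (x,ẋ)=(0.158706, 0.528540) → end (x,ẋ)=(0.301758, 0.399685)
phase 3: p=0.4408, T=0.679, ωT=2.244231, cosh=4.769583, sinh=4.663574; start (x,ẋ)=(0.301758, 0.399685) → end (x,ẋ)=(0.341573, -0.236876)
phase 4: p=0.7901, T=0.483, ωT=1.596412, cosh=2.568957, sinh=2.366334; start (x,ẋ)=(0.341573, -0.236876) → end (x,ẋ)=(-0.531735, -4.116545)

1 0.6230 0.1587 0.5285
2 0.9630 0.3018 0.3997
3 1.6420 0.3416 -0.2369
4 2.1250 -0.5317 -4.1165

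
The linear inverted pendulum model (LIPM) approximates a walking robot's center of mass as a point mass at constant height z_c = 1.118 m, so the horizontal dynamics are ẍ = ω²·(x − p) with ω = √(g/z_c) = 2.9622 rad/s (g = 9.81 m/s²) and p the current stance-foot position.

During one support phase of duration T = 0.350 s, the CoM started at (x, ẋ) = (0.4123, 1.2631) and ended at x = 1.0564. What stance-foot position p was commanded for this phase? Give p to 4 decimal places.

p = 0.2106

ωT = 2.9622·0.350 = 1.036770; cosh(ωT) = 1.587346, sinh(ωT) = 1.232748
x(T) = p + (x₀−p)·cosh(ωT) + (ẋ₀/ω)·sinh(ωT) ⇒ p·(1 − cosh) = x(T) − x₀·cosh − (ẋ₀/ω)·sinh
numerator   = 1.0564 − (0.4123)·1.587346 − (1.2631/2.9622)·1.232748 = -0.123714
denominator = 1 − 1.587346 = -0.587346
p = -0.123714 / -0.587346 = 0.2106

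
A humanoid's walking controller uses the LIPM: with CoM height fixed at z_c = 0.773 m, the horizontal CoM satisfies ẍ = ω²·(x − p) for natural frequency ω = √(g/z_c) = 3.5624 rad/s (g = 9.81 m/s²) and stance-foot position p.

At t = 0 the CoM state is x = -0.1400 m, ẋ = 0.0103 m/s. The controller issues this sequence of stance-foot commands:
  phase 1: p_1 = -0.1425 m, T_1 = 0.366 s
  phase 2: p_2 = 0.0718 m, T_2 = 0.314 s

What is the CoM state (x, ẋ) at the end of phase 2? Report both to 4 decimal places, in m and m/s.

phase 1: p=-0.1425, T=0.366, ωT=1.303838, cosh=1.977448, sinh=1.705960; start (x,ẋ)=(-0.140000, 0.010300) → end (x,ẋ)=(-0.132624, 0.035561)
phase 2: p=0.0718, T=0.314, ωT=1.118594, cosh=1.693643, sinh=1.366904; start (x,ẋ)=(-0.132624, 0.035561) → end (x,ẋ)=(-0.260776, -0.935206)

x = -0.2608, ẋ = -0.9352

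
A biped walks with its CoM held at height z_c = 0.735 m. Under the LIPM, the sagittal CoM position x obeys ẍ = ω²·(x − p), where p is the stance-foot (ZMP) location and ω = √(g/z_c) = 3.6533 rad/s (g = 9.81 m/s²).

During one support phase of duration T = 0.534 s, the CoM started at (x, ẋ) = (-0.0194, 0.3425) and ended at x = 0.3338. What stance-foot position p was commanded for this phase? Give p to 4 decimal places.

p = -0.0310

ωT = 3.6533·0.534 = 1.950862; cosh(ωT) = 3.588451, sinh(ωT) = 3.446299
x(T) = p + (x₀−p)·cosh(ωT) + (ẋ₀/ω)·sinh(ωT) ⇒ p·(1 − cosh) = x(T) − x₀·cosh − (ẋ₀/ω)·sinh
numerator   = 0.3338 − (-0.0194)·3.588451 − (0.3425/3.6533)·3.446299 = 0.080322
denominator = 1 − 3.588451 = -2.588451
p = 0.080322 / -2.588451 = -0.0310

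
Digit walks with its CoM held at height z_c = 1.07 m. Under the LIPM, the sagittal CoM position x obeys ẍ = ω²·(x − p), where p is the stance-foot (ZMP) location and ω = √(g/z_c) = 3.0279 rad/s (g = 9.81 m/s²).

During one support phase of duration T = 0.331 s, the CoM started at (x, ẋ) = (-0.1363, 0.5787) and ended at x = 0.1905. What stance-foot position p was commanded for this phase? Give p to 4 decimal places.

p = -0.3224

ωT = 3.0279·0.331 = 1.002235; cosh(ωT) = 1.545711, sinh(ωT) = 1.178653
x(T) = p + (x₀−p)·cosh(ωT) + (ẋ₀/ω)·sinh(ωT) ⇒ p·(1 − cosh) = x(T) − x₀·cosh − (ẋ₀/ω)·sinh
numerator   = 0.1905 − (-0.1363)·1.545711 − (0.5787/3.0279)·1.178653 = 0.175913
denominator = 1 − 1.545711 = -0.545711
p = 0.175913 / -0.545711 = -0.3224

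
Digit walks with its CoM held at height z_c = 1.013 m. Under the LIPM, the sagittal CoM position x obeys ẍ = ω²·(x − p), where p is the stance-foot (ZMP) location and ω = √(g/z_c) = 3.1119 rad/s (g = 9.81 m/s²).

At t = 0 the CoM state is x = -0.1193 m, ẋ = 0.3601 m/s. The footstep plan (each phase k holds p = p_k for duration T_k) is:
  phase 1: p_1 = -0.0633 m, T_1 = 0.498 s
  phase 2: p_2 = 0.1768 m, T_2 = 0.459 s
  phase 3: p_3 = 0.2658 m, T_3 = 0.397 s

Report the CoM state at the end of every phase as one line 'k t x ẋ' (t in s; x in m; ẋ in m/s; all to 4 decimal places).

1 0.4980 0.0591 0.4944
2 0.9570 0.2295 0.3704
3 1.3540 0.3856 0.5134

phase 1: p=-0.0633, T=0.498, ωT=1.549726, cosh=2.461243, sinh=2.248937; start (x,ẋ)=(-0.119300, 0.360100) → end (x,ẋ)=(0.059111, 0.494380)
phase 2: p=0.1768, T=0.459, ωT=1.428362, cosh=2.205781, sinh=1.966080; start (x,ẋ)=(0.059111, 0.494380) → end (x,ẋ)=(0.229549, 0.370442)
phase 3: p=0.2658, T=0.397, ωT=1.235424, cosh=1.865275, sinh=1.574563; start (x,ẋ)=(0.229549, 0.370442) → end (x,ẋ)=(0.385619, 0.513352)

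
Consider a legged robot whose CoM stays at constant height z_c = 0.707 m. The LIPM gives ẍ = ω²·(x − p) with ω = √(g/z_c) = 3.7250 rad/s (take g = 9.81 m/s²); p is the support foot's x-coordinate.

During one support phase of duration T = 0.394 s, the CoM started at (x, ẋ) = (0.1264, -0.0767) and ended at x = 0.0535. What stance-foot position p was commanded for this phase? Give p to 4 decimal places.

p = 0.1502

ωT = 3.7250·0.394 = 1.467650; cosh(ωT) = 2.284746, sinh(ωT) = 2.054280
x(T) = p + (x₀−p)·cosh(ωT) + (ẋ₀/ω)·sinh(ωT) ⇒ p·(1 − cosh) = x(T) − x₀·cosh − (ẋ₀/ω)·sinh
numerator   = 0.0535 − (0.1264)·2.284746 − (-0.0767/3.7250)·2.054280 = -0.192993
denominator = 1 − 2.284746 = -1.284746
p = -0.192993 / -1.284746 = 0.1502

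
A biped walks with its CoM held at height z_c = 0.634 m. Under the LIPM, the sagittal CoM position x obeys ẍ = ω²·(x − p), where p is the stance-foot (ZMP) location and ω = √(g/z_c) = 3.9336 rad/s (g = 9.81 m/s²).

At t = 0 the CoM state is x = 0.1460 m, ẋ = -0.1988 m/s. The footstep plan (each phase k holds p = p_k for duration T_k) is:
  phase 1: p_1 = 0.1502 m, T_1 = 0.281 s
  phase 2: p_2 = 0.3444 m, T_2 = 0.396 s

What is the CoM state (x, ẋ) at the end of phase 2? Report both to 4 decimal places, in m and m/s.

phase 1: p=0.1502, T=0.281, ωT=1.105342, cosh=1.675677, sinh=1.344579; start (x,ẋ)=(0.146000, -0.198800) → end (x,ẋ)=(0.075209, -0.355339)
phase 2: p=0.3444, T=0.396, ωT=1.557706, cosh=2.479267, sinh=2.268648; start (x,ẋ)=(0.075209, -0.355339) → end (x,ẋ)=(-0.527934, -3.283231)

x = -0.5279, ẋ = -3.2832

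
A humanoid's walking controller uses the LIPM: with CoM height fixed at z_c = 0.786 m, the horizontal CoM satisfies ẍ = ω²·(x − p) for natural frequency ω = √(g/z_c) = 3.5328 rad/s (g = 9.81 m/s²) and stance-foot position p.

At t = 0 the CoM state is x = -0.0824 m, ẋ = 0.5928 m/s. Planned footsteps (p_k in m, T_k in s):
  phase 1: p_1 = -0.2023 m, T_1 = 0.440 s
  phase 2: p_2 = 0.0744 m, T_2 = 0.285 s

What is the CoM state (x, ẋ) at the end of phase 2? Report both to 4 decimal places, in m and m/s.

phase 1: p=-0.2023, T=0.440, ωT=1.554432, cosh=2.471854, sinh=2.260544; start (x,ẋ)=(-0.082400, 0.592800) → end (x,ẋ)=(0.473392, 2.422842)
phase 2: p=0.0744, T=0.285, ωT=1.006848, cosh=1.551165, sinh=1.185796; start (x,ẋ)=(0.473392, 2.422842) → end (x,ẋ)=(1.506537, 5.429677)

x = 1.5065, ẋ = 5.4297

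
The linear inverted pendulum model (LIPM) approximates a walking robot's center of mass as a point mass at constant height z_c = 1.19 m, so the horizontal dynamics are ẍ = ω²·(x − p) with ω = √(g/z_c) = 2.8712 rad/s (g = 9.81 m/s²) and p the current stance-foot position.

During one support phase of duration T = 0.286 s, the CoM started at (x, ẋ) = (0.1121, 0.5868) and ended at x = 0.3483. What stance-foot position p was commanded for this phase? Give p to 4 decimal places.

ωT = 2.8712·0.286 = 0.821163; cosh(ωT) = 1.356531, sinh(ωT) = 0.916611
x(T) = p + (x₀−p)·cosh(ωT) + (ẋ₀/ω)·sinh(ωT) ⇒ p·(1 − cosh) = x(T) − x₀·cosh − (ẋ₀/ω)·sinh
numerator   = 0.3483 − (0.1121)·1.356531 − (0.5868/2.8712)·0.916611 = 0.008901
denominator = 1 − 1.356531 = -0.356531
p = 0.008901 / -0.356531 = -0.0250

p = -0.0250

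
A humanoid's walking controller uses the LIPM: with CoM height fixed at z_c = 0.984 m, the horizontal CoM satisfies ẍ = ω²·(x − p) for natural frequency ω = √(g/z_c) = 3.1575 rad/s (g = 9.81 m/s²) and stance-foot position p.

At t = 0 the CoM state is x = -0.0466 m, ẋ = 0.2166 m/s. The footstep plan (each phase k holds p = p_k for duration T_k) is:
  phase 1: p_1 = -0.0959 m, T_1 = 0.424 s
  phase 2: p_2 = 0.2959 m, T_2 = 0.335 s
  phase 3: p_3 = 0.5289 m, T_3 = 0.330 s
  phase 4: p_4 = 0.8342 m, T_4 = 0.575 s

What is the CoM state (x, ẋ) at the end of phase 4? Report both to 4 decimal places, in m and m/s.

phase 1: p=-0.0959, T=0.424, ωT=1.338780, cosh=2.038276, sinh=1.776111; start (x,ẋ)=(-0.046600, 0.216600) → end (x,ẋ)=(0.126426, 0.717968)
phase 2: p=0.2959, T=0.335, ωT=1.057763, cosh=1.613576, sinh=1.266344; start (x,ẋ)=(0.126426, 0.717968) → end (x,ẋ)=(0.310388, 0.480857)
phase 3: p=0.5289, T=0.330, ωT=1.041975, cosh=1.593784, sinh=1.241026; start (x,ẋ)=(0.310388, 0.480857) → end (x,ẋ)=(0.369636, -0.089866)
phase 4: p=0.8342, T=0.575, ωT=1.815562, cosh=3.153639, sinh=2.990893; start (x,ẋ)=(0.369636, -0.089866) → end (x,ẋ)=(-0.715992, -4.670631)

x = -0.7160, ẋ = -4.6706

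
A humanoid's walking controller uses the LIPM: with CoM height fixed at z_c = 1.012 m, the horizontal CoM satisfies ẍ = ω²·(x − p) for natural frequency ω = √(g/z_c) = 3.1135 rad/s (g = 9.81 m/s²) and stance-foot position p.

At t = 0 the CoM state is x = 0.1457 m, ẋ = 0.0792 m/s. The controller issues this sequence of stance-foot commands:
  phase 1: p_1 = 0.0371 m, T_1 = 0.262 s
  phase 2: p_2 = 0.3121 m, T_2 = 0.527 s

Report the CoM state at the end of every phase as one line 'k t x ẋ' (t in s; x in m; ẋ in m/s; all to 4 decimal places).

1 0.2620 0.2070 0.4145
2 0.7890 0.3613 0.2971

phase 1: p=0.0371, T=0.262, ωT=0.815737, cosh=1.351577, sinh=0.909264; start (x,ẋ)=(0.145700, 0.079200) → end (x,ẋ)=(0.207011, 0.414491)
phase 2: p=0.3121, T=0.527, ωT=1.640815, cosh=2.676596, sinh=2.482774; start (x,ẋ)=(0.207011, 0.414491) → end (x,ẋ)=(0.361343, 0.297073)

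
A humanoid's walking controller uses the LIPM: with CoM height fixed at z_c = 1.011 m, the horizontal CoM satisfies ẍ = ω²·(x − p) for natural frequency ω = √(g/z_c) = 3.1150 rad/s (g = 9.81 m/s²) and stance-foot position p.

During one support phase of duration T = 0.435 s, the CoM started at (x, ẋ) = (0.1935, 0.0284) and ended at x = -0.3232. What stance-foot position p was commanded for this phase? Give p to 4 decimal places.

p = 0.6930

ωT = 3.1150·0.435 = 1.355025; cosh(ωT) = 2.067399, sinh(ωT) = 1.809459
x(T) = p + (x₀−p)·cosh(ωT) + (ẋ₀/ω)·sinh(ωT) ⇒ p·(1 − cosh) = x(T) − x₀·cosh − (ẋ₀/ω)·sinh
numerator   = -0.3232 − (0.1935)·2.067399 − (0.0284/3.1150)·1.809459 = -0.739739
denominator = 1 − 2.067399 = -1.067399
p = -0.739739 / -1.067399 = 0.6930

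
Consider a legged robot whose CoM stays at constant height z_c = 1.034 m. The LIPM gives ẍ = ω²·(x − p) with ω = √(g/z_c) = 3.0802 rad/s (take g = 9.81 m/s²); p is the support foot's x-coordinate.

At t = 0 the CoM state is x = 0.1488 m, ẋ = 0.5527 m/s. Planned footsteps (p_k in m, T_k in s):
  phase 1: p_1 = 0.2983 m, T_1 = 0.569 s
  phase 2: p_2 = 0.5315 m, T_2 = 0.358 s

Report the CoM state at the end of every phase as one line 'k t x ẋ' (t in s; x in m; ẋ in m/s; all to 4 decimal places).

1 0.5690 0.3562 0.3538
2 0.9270 0.3922 -0.1322

phase 1: p=0.2983, T=0.569, ωT=1.752634, cosh=2.971548, sinh=2.798231; start (x,ẋ)=(0.148800, 0.552700) → end (x,ẋ)=(0.356158, 0.353817)
phase 2: p=0.5315, T=0.358, ωT=1.102712, cosh=1.672146, sinh=1.340177; start (x,ẋ)=(0.356158, 0.353817) → end (x,ẋ)=(0.392247, -0.132179)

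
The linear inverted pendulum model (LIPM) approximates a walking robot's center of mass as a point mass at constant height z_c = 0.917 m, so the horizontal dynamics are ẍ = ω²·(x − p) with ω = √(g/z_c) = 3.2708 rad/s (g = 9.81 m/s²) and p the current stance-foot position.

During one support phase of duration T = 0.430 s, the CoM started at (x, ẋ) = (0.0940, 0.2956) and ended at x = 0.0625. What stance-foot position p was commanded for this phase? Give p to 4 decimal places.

ωT = 3.2708·0.430 = 1.406444; cosh(ωT) = 2.163215, sinh(ωT) = 1.918202
x(T) = p + (x₀−p)·cosh(ωT) + (ẋ₀/ω)·sinh(ωT) ⇒ p·(1 − cosh) = x(T) − x₀·cosh − (ẋ₀/ω)·sinh
numerator   = 0.0625 − (0.0940)·2.163215 − (0.2956/3.2708)·1.918202 = -0.314200
denominator = 1 − 2.163215 = -1.163215
p = -0.314200 / -1.163215 = 0.2701

p = 0.2701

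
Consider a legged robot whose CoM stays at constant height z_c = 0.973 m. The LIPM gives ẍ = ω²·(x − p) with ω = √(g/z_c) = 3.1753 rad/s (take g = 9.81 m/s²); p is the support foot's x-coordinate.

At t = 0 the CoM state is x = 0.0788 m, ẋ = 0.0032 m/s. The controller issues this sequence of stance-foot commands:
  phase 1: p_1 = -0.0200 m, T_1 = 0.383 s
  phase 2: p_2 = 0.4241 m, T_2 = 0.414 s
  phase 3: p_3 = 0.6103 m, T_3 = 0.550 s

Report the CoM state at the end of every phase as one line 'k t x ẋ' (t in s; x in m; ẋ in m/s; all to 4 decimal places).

phase 1: p=-0.0200, T=0.383, ωT=1.216140, cosh=1.835255, sinh=1.538883; start (x,ẋ)=(0.078800, 0.003200) → end (x,ẋ)=(0.162874, 0.488651)
phase 2: p=0.4241, T=0.414, ωT=1.314574, cosh=1.995877, sinh=1.727288; start (x,ẋ)=(0.162874, 0.488651) → end (x,ẋ)=(0.168540, -0.457449)
phase 3: p=0.6103, T=0.550, ωT=1.746415, cosh=2.954204, sinh=2.779806; start (x,ẋ)=(0.168540, -0.457449) → end (x,ẋ)=(-1.095222, -5.250691)

1 0.3830 0.1629 0.4887
2 0.7970 0.1685 -0.4574
3 1.3470 -1.0952 -5.2507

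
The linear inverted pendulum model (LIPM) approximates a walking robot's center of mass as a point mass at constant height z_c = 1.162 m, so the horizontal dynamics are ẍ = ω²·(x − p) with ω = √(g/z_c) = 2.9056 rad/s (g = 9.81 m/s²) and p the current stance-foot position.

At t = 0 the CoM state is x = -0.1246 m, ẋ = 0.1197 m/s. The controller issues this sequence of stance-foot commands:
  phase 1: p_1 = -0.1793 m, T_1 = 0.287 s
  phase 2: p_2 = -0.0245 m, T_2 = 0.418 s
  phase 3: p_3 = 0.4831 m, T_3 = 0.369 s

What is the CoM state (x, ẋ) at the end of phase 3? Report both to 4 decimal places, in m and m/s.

phase 1: p=-0.1793, T=0.287, ωT=0.833907, cosh=1.368323, sinh=0.933974; start (x,ẋ)=(-0.124600, 0.119700) → end (x,ẋ)=(-0.065976, 0.312231)
phase 2: p=-0.0245, T=0.418, ωT=1.214541, cosh=1.832797, sinh=1.535950; start (x,ẋ)=(-0.065976, 0.312231) → end (x,ẋ)=(0.064533, 0.387152)
phase 3: p=0.4831, T=0.369, ωT=1.072166, cosh=1.631984, sinh=1.289718; start (x,ẋ)=(0.064533, 0.387152) → end (x,ẋ)=(-0.028149, -0.936716)

x = -0.0281, ẋ = -0.9367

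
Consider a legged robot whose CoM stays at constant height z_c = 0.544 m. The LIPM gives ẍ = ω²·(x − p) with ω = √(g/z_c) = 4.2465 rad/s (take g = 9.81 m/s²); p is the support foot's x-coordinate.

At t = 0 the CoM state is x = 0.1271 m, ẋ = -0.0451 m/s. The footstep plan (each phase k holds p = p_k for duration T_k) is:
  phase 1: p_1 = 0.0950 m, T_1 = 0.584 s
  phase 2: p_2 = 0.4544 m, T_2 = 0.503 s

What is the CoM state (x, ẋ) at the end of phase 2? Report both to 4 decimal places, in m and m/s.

phase 1: p=0.0950, T=0.584, ωT=2.479956, cosh=6.012243, sinh=5.928496; start (x,ẋ)=(0.127100, -0.045100) → end (x,ẋ)=(0.225029, 0.536977)
phase 2: p=0.4544, T=0.503, ωT=2.135989, cosh=4.291773, sinh=4.173646; start (x,ẋ)=(0.225029, 0.536977) → end (x,ẋ)=(-0.002243, -1.760642)

x = -0.0022, ẋ = -1.7606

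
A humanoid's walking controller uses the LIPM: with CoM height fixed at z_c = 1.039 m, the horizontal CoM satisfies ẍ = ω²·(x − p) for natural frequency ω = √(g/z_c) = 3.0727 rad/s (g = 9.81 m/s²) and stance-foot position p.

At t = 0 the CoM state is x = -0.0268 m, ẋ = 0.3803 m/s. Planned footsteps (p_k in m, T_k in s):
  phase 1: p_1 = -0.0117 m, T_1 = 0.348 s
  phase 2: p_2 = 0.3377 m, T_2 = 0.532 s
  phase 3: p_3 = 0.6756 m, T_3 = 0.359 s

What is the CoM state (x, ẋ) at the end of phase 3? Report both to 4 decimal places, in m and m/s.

x = -0.1560, ẋ = -2.1317

phase 1: p=-0.0117, T=0.348, ωT=1.069300, cosh=1.628294, sinh=1.285045; start (x,ẋ)=(-0.026800, 0.380300) → end (x,ẋ)=(0.122759, 0.559617)
phase 2: p=0.3377, T=0.532, ωT=1.634676, cosh=2.661407, sinh=2.466391; start (x,ẋ)=(0.122759, 0.559617) → end (x,ẋ)=(0.214848, -0.139555)
phase 3: p=0.6756, T=0.359, ωT=1.103099, cosh=1.672666, sinh=1.340825; start (x,ẋ)=(0.214848, -0.139555) → end (x,ẋ)=(-0.155981, -2.131706)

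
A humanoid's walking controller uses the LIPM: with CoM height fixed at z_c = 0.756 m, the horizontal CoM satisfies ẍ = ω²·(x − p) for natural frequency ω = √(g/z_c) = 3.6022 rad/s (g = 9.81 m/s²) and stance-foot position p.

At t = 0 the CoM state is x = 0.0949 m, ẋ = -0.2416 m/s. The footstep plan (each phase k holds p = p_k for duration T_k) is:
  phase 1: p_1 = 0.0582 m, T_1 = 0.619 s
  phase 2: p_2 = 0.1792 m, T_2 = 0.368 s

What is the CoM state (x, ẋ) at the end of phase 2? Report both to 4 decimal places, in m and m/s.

x = -0.5946, ẋ = -2.6824

phase 1: p=0.0582, T=0.619, ωT=2.229762, cosh=4.702603, sinh=4.595049; start (x,ẋ)=(0.094900, -0.241600) → end (x,ẋ)=(-0.077405, -0.528680)
phase 2: p=0.1792, T=0.368, ωT=1.325610, cosh=2.015060, sinh=1.749419; start (x,ẋ)=(-0.077405, -0.528680) → end (x,ẋ)=(-0.594629, -2.682384)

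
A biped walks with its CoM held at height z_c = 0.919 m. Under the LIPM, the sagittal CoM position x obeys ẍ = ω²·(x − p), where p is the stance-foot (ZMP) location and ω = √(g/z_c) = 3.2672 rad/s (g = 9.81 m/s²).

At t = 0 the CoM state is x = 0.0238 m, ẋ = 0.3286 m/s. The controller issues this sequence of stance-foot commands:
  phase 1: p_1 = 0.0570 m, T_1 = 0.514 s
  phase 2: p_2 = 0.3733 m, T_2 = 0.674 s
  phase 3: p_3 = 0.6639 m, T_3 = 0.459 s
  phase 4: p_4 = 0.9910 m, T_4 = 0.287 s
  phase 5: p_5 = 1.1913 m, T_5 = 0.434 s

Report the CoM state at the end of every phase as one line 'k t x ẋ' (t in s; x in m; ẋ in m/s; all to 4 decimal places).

1 0.5140 0.2252 0.6309
2 1.1880 0.5578 0.7260
3 1.6470 0.8873 0.9693
4 1.9340 1.1591 1.0613
5 2.3680 1.7521 2.1149

phase 1: p=0.0570, T=0.514, ωT=1.679341, cosh=2.774259, sinh=2.587762; start (x,ẋ)=(0.023800, 0.328600) → end (x,ẋ)=(0.225160, 0.630924)
phase 2: p=0.3733, T=0.674, ωT=2.202093, cosh=4.577246, sinh=4.466675; start (x,ẋ)=(0.225160, 0.630924) → end (x,ẋ)=(0.557779, 0.726009)
phase 3: p=0.6639, T=0.459, ωT=1.499645, cosh=2.351653, sinh=2.128444; start (x,ẋ)=(0.557779, 0.726009) → end (x,ẋ)=(0.887304, 0.969349)
phase 4: p=0.9910, T=0.287, ωT=0.937686, cosh=1.472799, sinh=1.081266; start (x,ẋ)=(0.887304, 0.969349) → end (x,ẋ)=(1.159079, 1.061328)
phase 5: p=1.1913, T=0.434, ωT=1.417965, cosh=2.185458, sinh=1.943251; start (x,ẋ)=(1.159079, 1.061328) → end (x,ẋ)=(1.752134, 2.114914)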